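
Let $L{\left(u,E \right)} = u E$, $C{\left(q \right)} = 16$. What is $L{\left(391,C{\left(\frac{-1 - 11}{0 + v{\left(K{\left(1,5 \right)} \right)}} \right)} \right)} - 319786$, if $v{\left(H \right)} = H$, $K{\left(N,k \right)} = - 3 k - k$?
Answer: $-313530$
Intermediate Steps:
$K{\left(N,k \right)} = - 4 k$
$L{\left(u,E \right)} = E u$
$L{\left(391,C{\left(\frac{-1 - 11}{0 + v{\left(K{\left(1,5 \right)} \right)}} \right)} \right)} - 319786 = 16 \cdot 391 - 319786 = 6256 - 319786 = -313530$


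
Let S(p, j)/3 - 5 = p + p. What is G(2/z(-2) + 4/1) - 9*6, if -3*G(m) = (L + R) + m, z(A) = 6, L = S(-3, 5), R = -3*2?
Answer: -472/9 ≈ -52.444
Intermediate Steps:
R = -6
S(p, j) = 15 + 6*p (S(p, j) = 15 + 3*(p + p) = 15 + 3*(2*p) = 15 + 6*p)
L = -3 (L = 15 + 6*(-3) = 15 - 18 = -3)
G(m) = 3 - m/3 (G(m) = -((-3 - 6) + m)/3 = -(-9 + m)/3 = 3 - m/3)
G(2/z(-2) + 4/1) - 9*6 = (3 - (2/6 + 4/1)/3) - 9*6 = (3 - (2*(⅙) + 4*1)/3) - 54 = (3 - (⅓ + 4)/3) - 54 = (3 - ⅓*13/3) - 54 = (3 - 13/9) - 54 = 14/9 - 54 = -472/9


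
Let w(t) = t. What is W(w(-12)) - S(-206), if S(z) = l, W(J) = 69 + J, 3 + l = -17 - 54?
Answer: 131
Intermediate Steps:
l = -74 (l = -3 + (-17 - 54) = -3 - 71 = -74)
S(z) = -74
W(w(-12)) - S(-206) = (69 - 12) - 1*(-74) = 57 + 74 = 131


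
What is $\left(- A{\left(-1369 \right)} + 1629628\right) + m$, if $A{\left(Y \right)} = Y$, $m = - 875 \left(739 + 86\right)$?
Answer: $909122$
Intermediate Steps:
$m = -721875$ ($m = \left(-875\right) 825 = -721875$)
$\left(- A{\left(-1369 \right)} + 1629628\right) + m = \left(\left(-1\right) \left(-1369\right) + 1629628\right) - 721875 = \left(1369 + 1629628\right) - 721875 = 1630997 - 721875 = 909122$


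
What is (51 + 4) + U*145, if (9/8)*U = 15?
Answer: 5965/3 ≈ 1988.3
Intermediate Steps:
U = 40/3 (U = (8/9)*15 = 40/3 ≈ 13.333)
(51 + 4) + U*145 = (51 + 4) + (40/3)*145 = 55 + 5800/3 = 5965/3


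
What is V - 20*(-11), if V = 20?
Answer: 240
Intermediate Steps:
V - 20*(-11) = 20 - 20*(-11) = 20 + 220 = 240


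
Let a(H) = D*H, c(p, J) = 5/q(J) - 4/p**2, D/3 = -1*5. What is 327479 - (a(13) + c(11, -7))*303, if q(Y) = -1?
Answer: 46958771/121 ≈ 3.8809e+5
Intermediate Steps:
D = -15 (D = 3*(-1*5) = 3*(-5) = -15)
c(p, J) = -5 - 4/p**2 (c(p, J) = 5/(-1) - 4/p**2 = 5*(-1) - 4/p**2 = -5 - 4/p**2)
a(H) = -15*H
327479 - (a(13) + c(11, -7))*303 = 327479 - (-15*13 + (-5 - 4/11**2))*303 = 327479 - (-195 + (-5 - 4*1/121))*303 = 327479 - (-195 + (-5 - 4/121))*303 = 327479 - (-195 - 609/121)*303 = 327479 - (-24204)*303/121 = 327479 - 1*(-7333812/121) = 327479 + 7333812/121 = 46958771/121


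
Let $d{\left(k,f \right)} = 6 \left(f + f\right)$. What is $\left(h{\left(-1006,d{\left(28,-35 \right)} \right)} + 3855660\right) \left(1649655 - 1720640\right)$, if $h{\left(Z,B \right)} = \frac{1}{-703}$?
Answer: $- \frac{192406899574315}{703} \approx -2.7369 \cdot 10^{11}$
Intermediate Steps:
$d{\left(k,f \right)} = 12 f$ ($d{\left(k,f \right)} = 6 \cdot 2 f = 12 f$)
$h{\left(Z,B \right)} = - \frac{1}{703}$
$\left(h{\left(-1006,d{\left(28,-35 \right)} \right)} + 3855660\right) \left(1649655 - 1720640\right) = \left(- \frac{1}{703} + 3855660\right) \left(1649655 - 1720640\right) = \frac{2710528979}{703} \left(-70985\right) = - \frac{192406899574315}{703}$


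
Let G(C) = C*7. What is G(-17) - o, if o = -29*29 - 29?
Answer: 751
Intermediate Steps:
G(C) = 7*C
o = -870 (o = -841 - 29 = -870)
G(-17) - o = 7*(-17) - 1*(-870) = -119 + 870 = 751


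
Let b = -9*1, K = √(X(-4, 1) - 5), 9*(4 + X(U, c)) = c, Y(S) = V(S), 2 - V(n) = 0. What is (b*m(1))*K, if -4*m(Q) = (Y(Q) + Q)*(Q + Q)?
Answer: 18*I*√5 ≈ 40.249*I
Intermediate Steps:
V(n) = 2 (V(n) = 2 - 1*0 = 2 + 0 = 2)
Y(S) = 2
X(U, c) = -4 + c/9
K = 4*I*√5/3 (K = √((-4 + (⅑)*1) - 5) = √((-4 + ⅑) - 5) = √(-35/9 - 5) = √(-80/9) = 4*I*√5/3 ≈ 2.9814*I)
m(Q) = -Q*(2 + Q)/2 (m(Q) = -(2 + Q)*(Q + Q)/4 = -(2 + Q)*2*Q/4 = -Q*(2 + Q)/2)
b = -9
(b*m(1))*K = (-(-9)*(2 + 1)/2)*(4*I*√5/3) = (-(-9)*3/2)*(4*I*√5/3) = (-9*(-3/2))*(4*I*√5/3) = 27*(4*I*√5/3)/2 = 18*I*√5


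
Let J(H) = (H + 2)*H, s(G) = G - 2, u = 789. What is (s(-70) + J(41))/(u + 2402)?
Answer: 1691/3191 ≈ 0.52993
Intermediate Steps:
s(G) = -2 + G
J(H) = H*(2 + H) (J(H) = (2 + H)*H = H*(2 + H))
(s(-70) + J(41))/(u + 2402) = ((-2 - 70) + 41*(2 + 41))/(789 + 2402) = (-72 + 41*43)/3191 = (-72 + 1763)*(1/3191) = 1691*(1/3191) = 1691/3191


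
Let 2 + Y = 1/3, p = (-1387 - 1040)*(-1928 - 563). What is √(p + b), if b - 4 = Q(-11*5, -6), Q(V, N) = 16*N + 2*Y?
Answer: √54410055/3 ≈ 2458.8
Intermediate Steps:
p = 6045657 (p = -2427*(-2491) = 6045657)
Y = -5/3 (Y = -2 + 1/3 = -2 + ⅓ = -5/3 ≈ -1.6667)
Q(V, N) = -10/3 + 16*N (Q(V, N) = 16*N + 2*(-5/3) = 16*N - 10/3 = -10/3 + 16*N)
b = -286/3 (b = 4 + (-10/3 + 16*(-6)) = 4 + (-10/3 - 96) = 4 - 298/3 = -286/3 ≈ -95.333)
√(p + b) = √(6045657 - 286/3) = √(18136685/3) = √54410055/3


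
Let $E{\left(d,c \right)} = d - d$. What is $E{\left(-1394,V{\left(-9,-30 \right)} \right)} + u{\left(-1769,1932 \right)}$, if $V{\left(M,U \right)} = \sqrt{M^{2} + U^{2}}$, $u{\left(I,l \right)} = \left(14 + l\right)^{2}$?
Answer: $3786916$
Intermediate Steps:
$E{\left(d,c \right)} = 0$
$E{\left(-1394,V{\left(-9,-30 \right)} \right)} + u{\left(-1769,1932 \right)} = 0 + \left(14 + 1932\right)^{2} = 0 + 1946^{2} = 0 + 3786916 = 3786916$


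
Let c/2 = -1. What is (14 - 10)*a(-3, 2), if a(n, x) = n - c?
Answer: -4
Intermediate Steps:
c = -2 (c = 2*(-1) = -2)
a(n, x) = 2 + n (a(n, x) = n - 1*(-2) = n + 2 = 2 + n)
(14 - 10)*a(-3, 2) = (14 - 10)*(2 - 3) = 4*(-1) = -4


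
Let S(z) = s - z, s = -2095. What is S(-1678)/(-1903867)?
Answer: 417/1903867 ≈ 0.00021903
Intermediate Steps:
S(z) = -2095 - z
S(-1678)/(-1903867) = (-2095 - 1*(-1678))/(-1903867) = (-2095 + 1678)*(-1/1903867) = -417*(-1/1903867) = 417/1903867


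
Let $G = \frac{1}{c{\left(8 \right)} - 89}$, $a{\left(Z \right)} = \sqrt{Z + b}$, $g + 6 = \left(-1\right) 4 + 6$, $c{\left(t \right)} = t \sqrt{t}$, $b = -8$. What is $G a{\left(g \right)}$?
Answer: $- \frac{178 i \sqrt{3}}{7409} - \frac{32 i \sqrt{6}}{7409} \approx - 0.052192 i$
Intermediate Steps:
$c{\left(t \right)} = t^{\frac{3}{2}}$
$g = -4$ ($g = -6 + \left(\left(-1\right) 4 + 6\right) = -6 + \left(-4 + 6\right) = -6 + 2 = -4$)
$a{\left(Z \right)} = \sqrt{-8 + Z}$ ($a{\left(Z \right)} = \sqrt{Z - 8} = \sqrt{-8 + Z}$)
$G = \frac{1}{-89 + 16 \sqrt{2}}$ ($G = \frac{1}{8^{\frac{3}{2}} - 89} = \frac{1}{16 \sqrt{2} - 89} = \frac{1}{-89 + 16 \sqrt{2}} \approx -0.015066$)
$G a{\left(g \right)} = \left(- \frac{89}{7409} - \frac{16 \sqrt{2}}{7409}\right) \sqrt{-8 - 4} = \left(- \frac{89}{7409} - \frac{16 \sqrt{2}}{7409}\right) \sqrt{-12} = \left(- \frac{89}{7409} - \frac{16 \sqrt{2}}{7409}\right) 2 i \sqrt{3} = 2 i \sqrt{3} \left(- \frac{89}{7409} - \frac{16 \sqrt{2}}{7409}\right)$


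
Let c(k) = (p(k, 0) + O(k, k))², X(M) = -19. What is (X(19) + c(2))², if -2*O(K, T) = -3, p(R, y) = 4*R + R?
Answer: 205209/16 ≈ 12826.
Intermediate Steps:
p(R, y) = 5*R
O(K, T) = 3/2 (O(K, T) = -½*(-3) = 3/2)
c(k) = (3/2 + 5*k)² (c(k) = (5*k + 3/2)² = (3/2 + 5*k)²)
(X(19) + c(2))² = (-19 + (3 + 10*2)²/4)² = (-19 + (3 + 20)²/4)² = (-19 + (¼)*23²)² = (-19 + (¼)*529)² = (-19 + 529/4)² = (453/4)² = 205209/16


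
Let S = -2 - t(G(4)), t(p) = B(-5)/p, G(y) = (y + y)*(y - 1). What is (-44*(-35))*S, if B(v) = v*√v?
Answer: -3080 + 1925*I*√5/6 ≈ -3080.0 + 717.41*I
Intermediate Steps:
G(y) = 2*y*(-1 + y) (G(y) = (2*y)*(-1 + y) = 2*y*(-1 + y))
B(v) = v^(3/2)
t(p) = -5*I*√5/p (t(p) = (-5)^(3/2)/p = (-5*I*√5)/p = -5*I*√5/p)
S = -2 + 5*I*√5/24 (S = -2 - (-5)*I*√5/(2*4*(-1 + 4)) = -2 - (-5)*I*√5/(2*4*3) = -2 - (-5)*I*√5/24 = -2 + 5*I*√5/24 ≈ -2.0 + 0.46585*I)
(-44*(-35))*S = (-44*(-35))*(-2 + 5*I*√5/24) = 1540*(-2 + 5*I*√5/24) = -3080 + 1925*I*√5/6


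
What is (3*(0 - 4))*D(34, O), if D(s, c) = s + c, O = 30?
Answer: -768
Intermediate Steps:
D(s, c) = c + s
(3*(0 - 4))*D(34, O) = (3*(0 - 4))*(30 + 34) = (3*(-4))*64 = -12*64 = -768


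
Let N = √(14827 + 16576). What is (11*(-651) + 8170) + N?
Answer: 1009 + √31403 ≈ 1186.2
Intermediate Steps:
N = √31403 ≈ 177.21
(11*(-651) + 8170) + N = (11*(-651) + 8170) + √31403 = (-7161 + 8170) + √31403 = 1009 + √31403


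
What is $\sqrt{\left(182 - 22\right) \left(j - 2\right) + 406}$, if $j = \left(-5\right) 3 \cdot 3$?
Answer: $i \sqrt{7114} \approx 84.344 i$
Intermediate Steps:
$j = -45$ ($j = \left(-15\right) 3 = -45$)
$\sqrt{\left(182 - 22\right) \left(j - 2\right) + 406} = \sqrt{\left(182 - 22\right) \left(-45 - 2\right) + 406} = \sqrt{160 \left(-47\right) + 406} = \sqrt{-7520 + 406} = \sqrt{-7114} = i \sqrt{7114}$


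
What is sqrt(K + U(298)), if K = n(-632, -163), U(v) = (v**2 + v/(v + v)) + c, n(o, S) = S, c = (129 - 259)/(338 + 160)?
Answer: sqrt(21983381826)/498 ≈ 297.73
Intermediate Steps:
c = -65/249 (c = -130/498 = -130*1/498 = -65/249 ≈ -0.26104)
U(v) = 119/498 + v**2 (U(v) = (v**2 + v/(v + v)) - 65/249 = (v**2 + v/((2*v))) - 65/249 = (v**2 + (1/(2*v))*v) - 65/249 = (v**2 + 1/2) - 65/249 = (1/2 + v**2) - 65/249 = 119/498 + v**2)
K = -163
sqrt(K + U(298)) = sqrt(-163 + (119/498 + 298**2)) = sqrt(-163 + (119/498 + 88804)) = sqrt(-163 + 44224511/498) = sqrt(44143337/498) = sqrt(21983381826)/498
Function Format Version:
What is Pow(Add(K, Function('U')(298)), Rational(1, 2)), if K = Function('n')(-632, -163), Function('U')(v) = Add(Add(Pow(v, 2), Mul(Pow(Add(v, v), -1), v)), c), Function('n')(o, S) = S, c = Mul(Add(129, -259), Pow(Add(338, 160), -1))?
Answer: Mul(Rational(1, 498), Pow(21983381826, Rational(1, 2))) ≈ 297.73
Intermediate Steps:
c = Rational(-65, 249) (c = Mul(-130, Pow(498, -1)) = Mul(-130, Rational(1, 498)) = Rational(-65, 249) ≈ -0.26104)
Function('U')(v) = Add(Rational(119, 498), Pow(v, 2)) (Function('U')(v) = Add(Add(Pow(v, 2), Mul(Pow(Add(v, v), -1), v)), Rational(-65, 249)) = Add(Add(Pow(v, 2), Mul(Pow(Mul(2, v), -1), v)), Rational(-65, 249)) = Add(Add(Pow(v, 2), Mul(Mul(Rational(1, 2), Pow(v, -1)), v)), Rational(-65, 249)) = Add(Add(Pow(v, 2), Rational(1, 2)), Rational(-65, 249)) = Add(Add(Rational(1, 2), Pow(v, 2)), Rational(-65, 249)) = Add(Rational(119, 498), Pow(v, 2)))
K = -163
Pow(Add(K, Function('U')(298)), Rational(1, 2)) = Pow(Add(-163, Add(Rational(119, 498), Pow(298, 2))), Rational(1, 2)) = Pow(Add(-163, Add(Rational(119, 498), 88804)), Rational(1, 2)) = Pow(Add(-163, Rational(44224511, 498)), Rational(1, 2)) = Pow(Rational(44143337, 498), Rational(1, 2)) = Mul(Rational(1, 498), Pow(21983381826, Rational(1, 2)))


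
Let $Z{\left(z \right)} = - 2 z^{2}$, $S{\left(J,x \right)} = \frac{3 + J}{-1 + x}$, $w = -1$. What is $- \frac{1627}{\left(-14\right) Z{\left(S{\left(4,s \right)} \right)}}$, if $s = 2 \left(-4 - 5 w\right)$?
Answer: $- \frac{1627}{1372} \approx -1.1859$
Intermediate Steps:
$s = 2$ ($s = 2 \left(-4 - -5\right) = 2 \left(-4 + 5\right) = 2 \cdot 1 = 2$)
$S{\left(J,x \right)} = \frac{3 + J}{-1 + x}$
$- \frac{1627}{\left(-14\right) Z{\left(S{\left(4,s \right)} \right)}} = - \frac{1627}{\left(-14\right) \left(- 2 \left(\frac{3 + 4}{-1 + 2}\right)^{2}\right)} = - \frac{1627}{\left(-14\right) \left(- 2 \left(1^{-1} \cdot 7\right)^{2}\right)} = - \frac{1627}{\left(-14\right) \left(- 2 \left(1 \cdot 7\right)^{2}\right)} = - \frac{1627}{\left(-14\right) \left(- 2 \cdot 7^{2}\right)} = - \frac{1627}{\left(-14\right) \left(\left(-2\right) 49\right)} = - \frac{1627}{\left(-14\right) \left(-98\right)} = - \frac{1627}{1372}$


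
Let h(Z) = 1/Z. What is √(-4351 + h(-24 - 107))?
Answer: I*√74667642/131 ≈ 65.962*I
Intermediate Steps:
√(-4351 + h(-24 - 107)) = √(-4351 + 1/(-24 - 107)) = √(-4351 + 1/(-131)) = √(-4351 - 1/131) = √(-569982/131) = I*√74667642/131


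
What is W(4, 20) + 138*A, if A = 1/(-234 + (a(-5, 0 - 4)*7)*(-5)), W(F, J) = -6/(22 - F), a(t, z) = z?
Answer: -254/141 ≈ -1.8014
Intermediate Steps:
A = -1/94 (A = 1/(-234 + ((0 - 4)*7)*(-5)) = 1/(-234 - 4*7*(-5)) = 1/(-234 - 28*(-5)) = 1/(-234 + 140) = 1/(-94) = -1/94 ≈ -0.010638)
W(4, 20) + 138*A = 6/(-22 + 4) + 138*(-1/94) = 6/(-18) - 69/47 = 6*(-1/18) - 69/47 = -1/3 - 69/47 = -254/141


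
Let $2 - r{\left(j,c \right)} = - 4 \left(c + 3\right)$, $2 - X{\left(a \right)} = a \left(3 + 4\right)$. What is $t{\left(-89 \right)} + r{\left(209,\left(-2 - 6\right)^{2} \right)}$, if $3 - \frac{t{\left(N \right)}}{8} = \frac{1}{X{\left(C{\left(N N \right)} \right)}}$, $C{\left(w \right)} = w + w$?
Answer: $\frac{8150564}{27723} \approx 294.0$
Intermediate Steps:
$C{\left(w \right)} = 2 w$
$X{\left(a \right)} = 2 - 7 a$ ($X{\left(a \right)} = 2 - a \left(3 + 4\right) = 2 - a 7 = 2 - 7 a$)
$t{\left(N \right)} = 24 - \frac{8}{2 - 14 N^{2}}$ ($t{\left(N \right)} = 24 - \frac{8}{2 - 7 \cdot 2 N N} = 24 - \frac{8}{2 - 7 \cdot 2 N^{2}} = 24 - \frac{8}{2 - 14 N^{2}}$)
$r{\left(j,c \right)} = 14 + 4 c$ ($r{\left(j,c \right)} = 2 - - 4 \left(c + 3\right) = 2 - - 4 \left(3 + c\right) = 2 - \left(-12 - 4 c\right) = 2 + \left(12 + 4 c\right) = 14 + 4 c$)
$t{\left(-89 \right)} + r{\left(209,\left(-2 - 6\right)^{2} \right)} = \frac{4 \left(-5 + 42 \left(-89\right)^{2}\right)}{-1 + 7 \left(-89\right)^{2}} + \left(14 + 4 \left(-2 - 6\right)^{2}\right) = \frac{4 \left(-5 + 42 \cdot 7921\right)}{-1 + 7 \cdot 7921} + \left(14 + 4 \left(-8\right)^{2}\right) = \frac{4 \left(-5 + 332682\right)}{-1 + 55447} + \left(14 + 4 \cdot 64\right) = 4 \cdot \frac{1}{55446} \cdot 332677 + \left(14 + 256\right) = 4 \cdot \frac{1}{55446} \cdot 332677 + 270 = \frac{665354}{27723} + 270 = \frac{8150564}{27723}$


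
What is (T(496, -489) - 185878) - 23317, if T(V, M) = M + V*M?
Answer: -452228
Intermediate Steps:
T(V, M) = M + M*V
(T(496, -489) - 185878) - 23317 = (-489*(1 + 496) - 185878) - 23317 = (-489*497 - 185878) - 23317 = (-243033 - 185878) - 23317 = -428911 - 23317 = -452228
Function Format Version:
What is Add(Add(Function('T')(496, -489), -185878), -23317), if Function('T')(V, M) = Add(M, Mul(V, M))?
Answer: -452228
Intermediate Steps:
Function('T')(V, M) = Add(M, Mul(M, V))
Add(Add(Function('T')(496, -489), -185878), -23317) = Add(Add(Mul(-489, Add(1, 496)), -185878), -23317) = Add(Add(Mul(-489, 497), -185878), -23317) = Add(Add(-243033, -185878), -23317) = Add(-428911, -23317) = -452228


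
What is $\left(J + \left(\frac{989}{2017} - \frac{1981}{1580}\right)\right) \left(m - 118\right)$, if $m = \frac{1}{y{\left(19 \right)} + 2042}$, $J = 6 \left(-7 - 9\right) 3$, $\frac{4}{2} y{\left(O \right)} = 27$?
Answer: $\frac{111602245330938}{3275295365} \approx 34074.0$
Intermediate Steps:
$y{\left(O \right)} = \frac{27}{2}$ ($y{\left(O \right)} = \frac{1}{2} \cdot 27 = \frac{27}{2}$)
$J = -288$ ($J = 6 \left(-7 - 9\right) 3 = 6 \left(-16\right) 3 = \left(-96\right) 3 = -288$)
$m = \frac{2}{4111}$ ($m = \frac{1}{\frac{27}{2} + 2042} = \frac{1}{\frac{4111}{2}} = \frac{2}{4111} \approx 0.0004865$)
$\left(J + \left(\frac{989}{2017} - \frac{1981}{1580}\right)\right) \left(m - 118\right) = \left(-288 + \left(\frac{989}{2017} - \frac{1981}{1580}\right)\right) \left(\frac{2}{4111} - 118\right) = \left(-288 + \left(989 \cdot \frac{1}{2017} - \frac{1981}{1580}\right)\right) \left(- \frac{485096}{4111}\right) = \left(-288 + \left(\frac{989}{2017} - \frac{1981}{1580}\right)\right) \left(- \frac{485096}{4111}\right) = \left(-288 - \frac{2433057}{3186860}\right) \left(- \frac{485096}{4111}\right) = \left(- \frac{920248737}{3186860}\right) \left(- \frac{485096}{4111}\right) = \frac{111602245330938}{3275295365}$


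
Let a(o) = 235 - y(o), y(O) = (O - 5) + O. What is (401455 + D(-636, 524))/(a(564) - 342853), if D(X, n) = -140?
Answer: -401315/343741 ≈ -1.1675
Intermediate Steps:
y(O) = -5 + 2*O (y(O) = (-5 + O) + O = -5 + 2*O)
a(o) = 240 - 2*o (a(o) = 235 - (-5 + 2*o) = 235 + (5 - 2*o) = 240 - 2*o)
(401455 + D(-636, 524))/(a(564) - 342853) = (401455 - 140)/((240 - 2*564) - 342853) = 401315/((240 - 1128) - 342853) = 401315/(-888 - 342853) = 401315/(-343741) = 401315*(-1/343741) = -401315/343741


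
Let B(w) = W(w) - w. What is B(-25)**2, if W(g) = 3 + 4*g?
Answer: 5184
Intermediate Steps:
B(w) = 3 + 3*w (B(w) = (3 + 4*w) - w = 3 + 3*w)
B(-25)**2 = (3 + 3*(-25))**2 = (3 - 75)**2 = (-72)**2 = 5184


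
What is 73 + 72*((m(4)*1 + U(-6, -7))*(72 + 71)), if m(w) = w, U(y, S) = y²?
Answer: 411913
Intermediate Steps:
73 + 72*((m(4)*1 + U(-6, -7))*(72 + 71)) = 73 + 72*((4*1 + (-6)²)*(72 + 71)) = 73 + 72*((4 + 36)*143) = 73 + 72*(40*143) = 73 + 72*5720 = 73 + 411840 = 411913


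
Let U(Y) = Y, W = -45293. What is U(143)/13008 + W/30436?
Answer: -146204749/98977872 ≈ -1.4771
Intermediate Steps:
U(143)/13008 + W/30436 = 143/13008 - 45293/30436 = -146204749/98977872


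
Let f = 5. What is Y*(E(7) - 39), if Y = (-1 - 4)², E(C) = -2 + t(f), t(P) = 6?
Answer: -875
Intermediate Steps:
E(C) = 4 (E(C) = -2 + 6 = 4)
Y = 25 (Y = (-5)² = 25)
Y*(E(7) - 39) = 25*(4 - 39) = 25*(-35) = -875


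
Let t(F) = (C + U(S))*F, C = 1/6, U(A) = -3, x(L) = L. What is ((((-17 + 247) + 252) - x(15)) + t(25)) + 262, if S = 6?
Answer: 3949/6 ≈ 658.17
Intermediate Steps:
C = 1/6 ≈ 0.16667
t(F) = -17*F/6 (t(F) = (1/6 - 3)*F = -17*F/6)
((((-17 + 247) + 252) - x(15)) + t(25)) + 262 = ((((-17 + 247) + 252) - 1*15) - 17/6*25) + 262 = (((230 + 252) - 15) - 425/6) + 262 = ((482 - 15) - 425/6) + 262 = (467 - 425/6) + 262 = 2377/6 + 262 = 3949/6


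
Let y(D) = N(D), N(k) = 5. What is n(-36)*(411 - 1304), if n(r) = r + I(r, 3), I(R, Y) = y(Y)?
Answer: 27683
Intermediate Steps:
y(D) = 5
I(R, Y) = 5
n(r) = 5 + r (n(r) = r + 5 = 5 + r)
n(-36)*(411 - 1304) = (5 - 36)*(411 - 1304) = -31*(-893) = 27683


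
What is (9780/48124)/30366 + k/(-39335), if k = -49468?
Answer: 6024135378001/4790129054970 ≈ 1.2576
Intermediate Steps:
(9780/48124)/30366 + k/(-39335) = (9780/48124)/30366 - 49468/(-39335) = (9780*(1/48124))*(1/30366) - 49468*(-1/39335) = (2445/12031)*(1/30366) + 49468/39335 = 815/121777782 + 49468/39335 = 6024135378001/4790129054970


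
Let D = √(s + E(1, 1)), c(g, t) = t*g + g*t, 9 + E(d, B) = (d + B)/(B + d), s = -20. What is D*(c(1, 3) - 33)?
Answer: -54*I*√7 ≈ -142.87*I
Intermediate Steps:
E(d, B) = -8 (E(d, B) = -9 + (d + B)/(B + d) = -9 + (B + d)/(B + d) = -9 + 1 = -8)
c(g, t) = 2*g*t (c(g, t) = g*t + g*t = 2*g*t)
D = 2*I*√7 (D = √(-20 - 8) = √(-28) = 2*I*√7 ≈ 5.2915*I)
D*(c(1, 3) - 33) = (2*I*√7)*(2*1*3 - 33) = (2*I*√7)*(6 - 33) = (2*I*√7)*(-27) = -54*I*√7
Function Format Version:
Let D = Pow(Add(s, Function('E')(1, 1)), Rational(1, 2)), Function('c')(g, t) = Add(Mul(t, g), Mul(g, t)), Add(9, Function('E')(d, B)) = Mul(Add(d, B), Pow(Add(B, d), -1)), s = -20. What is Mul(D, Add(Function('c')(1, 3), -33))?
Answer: Mul(-54, I, Pow(7, Rational(1, 2))) ≈ Mul(-142.87, I)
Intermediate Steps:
Function('E')(d, B) = -8 (Function('E')(d, B) = Add(-9, Mul(Add(d, B), Pow(Add(B, d), -1))) = Add(-9, Mul(Add(B, d), Pow(Add(B, d), -1))) = Add(-9, 1) = -8)
Function('c')(g, t) = Mul(2, g, t) (Function('c')(g, t) = Add(Mul(g, t), Mul(g, t)) = Mul(2, g, t))
D = Mul(2, I, Pow(7, Rational(1, 2))) (D = Pow(Add(-20, -8), Rational(1, 2)) = Pow(-28, Rational(1, 2)) = Mul(2, I, Pow(7, Rational(1, 2))) ≈ Mul(5.2915, I))
Mul(D, Add(Function('c')(1, 3), -33)) = Mul(Mul(2, I, Pow(7, Rational(1, 2))), Add(Mul(2, 1, 3), -33)) = Mul(Mul(2, I, Pow(7, Rational(1, 2))), Add(6, -33)) = Mul(Mul(2, I, Pow(7, Rational(1, 2))), -27) = Mul(-54, I, Pow(7, Rational(1, 2)))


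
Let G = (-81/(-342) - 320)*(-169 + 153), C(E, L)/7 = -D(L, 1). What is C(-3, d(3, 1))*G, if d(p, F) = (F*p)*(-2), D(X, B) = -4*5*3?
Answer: 40827360/19 ≈ 2.1488e+6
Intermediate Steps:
D(X, B) = -60 (D(X, B) = -20*3 = -60)
d(p, F) = -2*F*p
C(E, L) = 420 (C(E, L) = 7*(-1*(-60)) = 7*60 = 420)
G = 97208/19 (G = (-81*(-1/342) - 320)*(-16) = (9/38 - 320)*(-16) = -12151/38*(-16) = 97208/19 ≈ 5116.2)
C(-3, d(3, 1))*G = 420*(97208/19) = 40827360/19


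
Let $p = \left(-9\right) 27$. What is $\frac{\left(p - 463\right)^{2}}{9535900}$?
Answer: $\frac{124609}{2383975} \approx 0.052269$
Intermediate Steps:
$p = -243$
$\frac{\left(p - 463\right)^{2}}{9535900} = \frac{\left(-243 - 463\right)^{2}}{9535900} = \left(-706\right)^{2} \cdot \frac{1}{9535900} = 498436 \cdot \frac{1}{9535900} = \frac{124609}{2383975}$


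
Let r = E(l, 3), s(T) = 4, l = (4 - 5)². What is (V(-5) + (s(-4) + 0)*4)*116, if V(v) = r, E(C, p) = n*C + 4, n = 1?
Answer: 2436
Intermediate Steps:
l = 1 (l = (-1)² = 1)
E(C, p) = 4 + C (E(C, p) = 1*C + 4 = C + 4 = 4 + C)
r = 5 (r = 4 + 1 = 5)
V(v) = 5
(V(-5) + (s(-4) + 0)*4)*116 = (5 + (4 + 0)*4)*116 = (5 + 4*4)*116 = (5 + 16)*116 = 21*116 = 2436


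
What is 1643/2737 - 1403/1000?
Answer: -2197011/2737000 ≈ -0.80271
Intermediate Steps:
1643/2737 - 1403/1000 = -2197011/2737000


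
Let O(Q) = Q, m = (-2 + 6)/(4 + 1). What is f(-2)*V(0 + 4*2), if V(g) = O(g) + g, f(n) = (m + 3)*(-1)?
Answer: -304/5 ≈ -60.800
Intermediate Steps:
m = ⅘ (m = 4/5 = 4*(⅕) = ⅘ ≈ 0.80000)
f(n) = -19/5 (f(n) = (⅘ + 3)*(-1) = (19/5)*(-1) = -19/5)
V(g) = 2*g (V(g) = g + g = 2*g)
f(-2)*V(0 + 4*2) = -38*(0 + 4*2)/5 = -38*(0 + 8)/5 = -38*8/5 = -19/5*16 = -304/5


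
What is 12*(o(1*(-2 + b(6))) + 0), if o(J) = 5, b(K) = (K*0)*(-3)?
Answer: 60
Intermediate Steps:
b(K) = 0 (b(K) = 0*(-3) = 0)
12*(o(1*(-2 + b(6))) + 0) = 12*(5 + 0) = 12*5 = 60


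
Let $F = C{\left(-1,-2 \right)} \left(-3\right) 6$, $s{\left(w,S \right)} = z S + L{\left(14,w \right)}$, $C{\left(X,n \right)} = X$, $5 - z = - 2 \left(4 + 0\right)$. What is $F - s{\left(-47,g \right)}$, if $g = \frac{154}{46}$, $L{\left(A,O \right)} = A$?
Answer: $- \frac{909}{23} \approx -39.522$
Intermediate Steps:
$z = 13$ ($z = 5 - - 2 \left(4 + 0\right) = 5 - \left(-2\right) 4 = 5 - -8 = 5 + 8 = 13$)
$g = \frac{77}{23}$ ($g = 154 \cdot \frac{1}{46} = \frac{77}{23} \approx 3.3478$)
$s{\left(w,S \right)} = 14 + 13 S$ ($s{\left(w,S \right)} = 13 S + 14 = 14 + 13 S$)
$F = 18$ ($F = \left(-1\right) \left(-3\right) 6 = 3 \cdot 6 = 18$)
$F - s{\left(-47,g \right)} = 18 - \left(14 + 13 \cdot \frac{77}{23}\right) = 18 - \left(14 + \frac{1001}{23}\right) = 18 - \frac{1323}{23} = - \frac{909}{23}$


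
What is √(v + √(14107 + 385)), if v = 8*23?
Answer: √(184 + 2*√3623) ≈ 17.447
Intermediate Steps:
v = 184
√(v + √(14107 + 385)) = √(184 + √(14107 + 385)) = √(184 + √14492) = √(184 + 2*√3623)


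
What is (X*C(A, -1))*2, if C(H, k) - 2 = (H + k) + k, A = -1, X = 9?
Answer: -18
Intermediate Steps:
C(H, k) = 2 + H + 2*k (C(H, k) = 2 + ((H + k) + k) = 2 + (H + 2*k) = 2 + H + 2*k)
(X*C(A, -1))*2 = (9*(2 - 1 + 2*(-1)))*2 = (9*(2 - 1 - 2))*2 = (9*(-1))*2 = -9*2 = -18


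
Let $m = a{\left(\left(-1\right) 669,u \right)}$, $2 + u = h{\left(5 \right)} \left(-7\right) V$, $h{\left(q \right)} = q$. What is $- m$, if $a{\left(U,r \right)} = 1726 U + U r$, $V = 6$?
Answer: $1012866$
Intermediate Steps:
$u = -212$ ($u = -2 + 5 \left(-7\right) 6 = -2 - 210 = -212$)
$m = -1012866$ ($m = \left(-1\right) 669 \left(1726 - 212\right) = \left(-669\right) 1514 = -1012866$)
$- m = \left(-1\right) \left(-1012866\right) = 1012866$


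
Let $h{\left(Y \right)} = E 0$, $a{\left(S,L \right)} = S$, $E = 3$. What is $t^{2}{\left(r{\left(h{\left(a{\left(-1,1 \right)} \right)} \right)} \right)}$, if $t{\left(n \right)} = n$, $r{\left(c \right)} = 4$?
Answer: $16$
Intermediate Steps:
$h{\left(Y \right)} = 0$ ($h{\left(Y \right)} = 3 \cdot 0 = 0$)
$t^{2}{\left(r{\left(h{\left(a{\left(-1,1 \right)} \right)} \right)} \right)} = 4^{2} = 16$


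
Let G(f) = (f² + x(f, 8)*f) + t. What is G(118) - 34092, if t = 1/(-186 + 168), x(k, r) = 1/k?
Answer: -363007/18 ≈ -20167.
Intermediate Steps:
t = -1/18 (t = 1/(-18) = -1/18 ≈ -0.055556)
G(f) = 17/18 + f² (G(f) = (f² + f/f) - 1/18 = (f² + 1) - 1/18 = (1 + f²) - 1/18 = 17/18 + f²)
G(118) - 34092 = (17/18 + 118²) - 34092 = (17/18 + 13924) - 34092 = 250649/18 - 34092 = -363007/18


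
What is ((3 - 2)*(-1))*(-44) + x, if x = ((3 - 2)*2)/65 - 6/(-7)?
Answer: 20424/455 ≈ 44.888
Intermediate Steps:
x = 404/455 (x = (1*2)*(1/65) - 6*(-⅐) = 2*(1/65) + 6/7 = 2/65 + 6/7 = 404/455 ≈ 0.88791)
((3 - 2)*(-1))*(-44) + x = ((3 - 2)*(-1))*(-44) + 404/455 = (1*(-1))*(-44) + 404/455 = -1*(-44) + 404/455 = 44 + 404/455 = 20424/455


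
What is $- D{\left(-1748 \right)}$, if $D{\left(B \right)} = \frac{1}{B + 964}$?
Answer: $\frac{1}{784} \approx 0.0012755$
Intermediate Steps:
$D{\left(B \right)} = \frac{1}{964 + B}$
$- D{\left(-1748 \right)} = - \frac{1}{964 - 1748} = - \frac{1}{-784} = \left(-1\right) \left(- \frac{1}{784}\right) = \frac{1}{784}$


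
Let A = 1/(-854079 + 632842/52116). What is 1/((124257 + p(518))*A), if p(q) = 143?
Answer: -22255274161/3241615200 ≈ -6.8655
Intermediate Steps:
A = -26058/22255274161 (A = 1/(-854079 + 632842*(1/52116)) = 1/(-854079 + 316421/26058) = 1/(-22255274161/26058) = -26058/22255274161 ≈ -1.1709e-6)
1/((124257 + p(518))*A) = 1/((124257 + 143)*(-26058/22255274161)) = -22255274161/26058/124400 = (1/124400)*(-22255274161/26058) = -22255274161/3241615200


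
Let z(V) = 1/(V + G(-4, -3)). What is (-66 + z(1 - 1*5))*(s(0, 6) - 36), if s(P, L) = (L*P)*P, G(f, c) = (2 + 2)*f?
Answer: 11889/5 ≈ 2377.8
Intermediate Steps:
G(f, c) = 4*f
s(P, L) = L*P²
z(V) = 1/(-16 + V) (z(V) = 1/(V + 4*(-4)) = 1/(V - 16) = 1/(-16 + V))
(-66 + z(1 - 1*5))*(s(0, 6) - 36) = (-66 + 1/(-16 + (1 - 1*5)))*(6*0² - 36) = (-66 + 1/(-16 + (1 - 5)))*(6*0 - 36) = (-66 + 1/(-16 - 4))*(0 - 36) = (-66 + 1/(-20))*(-36) = (-66 - 1/20)*(-36) = -1321/20*(-36) = 11889/5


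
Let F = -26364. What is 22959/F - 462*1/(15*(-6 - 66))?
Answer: -43804/98865 ≈ -0.44307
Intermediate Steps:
22959/F - 462*1/(15*(-6 - 66)) = 22959/(-26364) - 462*1/(15*(-6 - 66)) = 22959*(-1/26364) - 462/((-72*15)) = -7653/8788 - 462/(-1080) = -7653/8788 - 462*(-1/1080) = -7653/8788 + 77/180 = -43804/98865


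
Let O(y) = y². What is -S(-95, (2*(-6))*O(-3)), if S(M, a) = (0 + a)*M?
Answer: -10260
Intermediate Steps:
S(M, a) = M*a (S(M, a) = a*M = M*a)
-S(-95, (2*(-6))*O(-3)) = -(-95)*(2*(-6))*(-3)² = -(-95)*(-12*9) = -(-95)*(-108) = -1*10260 = -10260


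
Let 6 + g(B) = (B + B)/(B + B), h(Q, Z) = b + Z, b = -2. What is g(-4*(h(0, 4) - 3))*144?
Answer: -720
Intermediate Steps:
h(Q, Z) = -2 + Z
g(B) = -5 (g(B) = -6 + (B + B)/(B + B) = -6 + (2*B)/((2*B)) = -6 + (2*B)*(1/(2*B)) = -6 + 1 = -5)
g(-4*(h(0, 4) - 3))*144 = -5*144 = -720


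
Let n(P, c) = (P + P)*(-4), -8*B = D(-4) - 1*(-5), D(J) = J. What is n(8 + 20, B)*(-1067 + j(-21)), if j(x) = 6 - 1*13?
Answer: 240576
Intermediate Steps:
j(x) = -7 (j(x) = 6 - 13 = -7)
B = -1/8 (B = -(-4 - 1*(-5))/8 = -(-4 + 5)/8 = -1/8*1 = -1/8 ≈ -0.12500)
n(P, c) = -8*P (n(P, c) = (2*P)*(-4) = -8*P)
n(8 + 20, B)*(-1067 + j(-21)) = (-8*(8 + 20))*(-1067 - 7) = -8*28*(-1074) = -224*(-1074) = 240576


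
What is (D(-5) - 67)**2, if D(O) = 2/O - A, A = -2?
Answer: 106929/25 ≈ 4277.2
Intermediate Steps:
D(O) = 2 + 2/O (D(O) = 2/O - 1*(-2) = 2/O + 2 = 2 + 2/O)
(D(-5) - 67)**2 = ((2 + 2/(-5)) - 67)**2 = ((2 + 2*(-1/5)) - 67)**2 = ((2 - 2/5) - 67)**2 = (8/5 - 67)**2 = (-327/5)**2 = 106929/25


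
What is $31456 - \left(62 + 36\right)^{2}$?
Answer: $21852$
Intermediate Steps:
$31456 - \left(62 + 36\right)^{2} = 31456 - 98^{2} = 31456 - 9604 = 21852$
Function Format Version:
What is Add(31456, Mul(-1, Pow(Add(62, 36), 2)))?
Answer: 21852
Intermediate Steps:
Add(31456, Mul(-1, Pow(Add(62, 36), 2))) = Add(31456, Mul(-1, Pow(98, 2))) = Add(31456, Mul(-1, 9604)) = Add(31456, -9604) = 21852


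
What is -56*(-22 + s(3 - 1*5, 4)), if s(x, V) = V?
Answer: 1008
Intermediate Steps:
-56*(-22 + s(3 - 1*5, 4)) = -56*(-22 + 4) = -56*(-18) = 1008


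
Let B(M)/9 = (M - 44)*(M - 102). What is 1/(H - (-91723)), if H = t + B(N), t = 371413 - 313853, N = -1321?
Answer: 1/17630838 ≈ 5.6719e-8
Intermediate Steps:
t = 57560
B(M) = 9*(-102 + M)*(-44 + M) (B(M) = 9*((M - 44)*(M - 102)) = 9*((-44 + M)*(-102 + M)) = 9*((-102 + M)*(-44 + M)) = 9*(-102 + M)*(-44 + M))
H = 17539115 (H = 57560 + (40392 - 1314*(-1321) + 9*(-1321)²) = 57560 + (40392 + 1735794 + 9*1745041) = 57560 + (40392 + 1735794 + 15705369) = 57560 + 17481555 = 17539115)
1/(H - (-91723)) = 1/(17539115 - (-91723)) = 1/(17539115 - 1*(-91723)) = 1/(17539115 + 91723) = 1/17630838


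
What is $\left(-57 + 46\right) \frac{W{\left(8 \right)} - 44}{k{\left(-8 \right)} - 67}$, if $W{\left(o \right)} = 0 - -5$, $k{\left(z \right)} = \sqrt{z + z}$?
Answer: $- \frac{28743}{4505} - \frac{1716 i}{4505} \approx -6.3802 - 0.38091 i$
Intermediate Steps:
$k{\left(z \right)} = \sqrt{2} \sqrt{z}$ ($k{\left(z \right)} = \sqrt{2 z} = \sqrt{2} \sqrt{z}$)
$W{\left(o \right)} = 5$ ($W{\left(o \right)} = 0 + 5 = 5$)
$\left(-57 + 46\right) \frac{W{\left(8 \right)} - 44}{k{\left(-8 \right)} - 67} = \left(-57 + 46\right) \frac{5 - 44}{\sqrt{2} \sqrt{-8} - 67} = - 11 \left(- \frac{39}{\sqrt{2} \cdot 2 i \sqrt{2} - 67}\right) = - 11 \left(- \frac{39}{4 i - 67}\right) = - 11 \left(- \frac{39}{-67 + 4 i}\right) = - 11 \left(- 39 \frac{-67 - 4 i}{4505}\right) = - 11 \left(- \frac{39 \left(-67 - 4 i\right)}{4505}\right) = \frac{429 \left(-67 - 4 i\right)}{4505}$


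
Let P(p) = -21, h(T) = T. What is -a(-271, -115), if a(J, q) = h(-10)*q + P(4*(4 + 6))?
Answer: -1129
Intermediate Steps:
a(J, q) = -21 - 10*q (a(J, q) = -10*q - 21 = -21 - 10*q)
-a(-271, -115) = -(-21 - 10*(-115)) = -(-21 + 1150) = -1*1129 = -1129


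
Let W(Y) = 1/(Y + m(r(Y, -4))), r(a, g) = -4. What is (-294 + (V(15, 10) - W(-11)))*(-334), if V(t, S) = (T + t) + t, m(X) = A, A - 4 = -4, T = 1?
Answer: 965928/11 ≈ 87812.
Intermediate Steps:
A = 0 (A = 4 - 4 = 0)
m(X) = 0
V(t, S) = 1 + 2*t (V(t, S) = (1 + t) + t = 1 + 2*t)
W(Y) = 1/Y (W(Y) = 1/(Y + 0) = 1/Y)
(-294 + (V(15, 10) - W(-11)))*(-334) = (-294 + ((1 + 2*15) - 1/(-11)))*(-334) = (-294 + ((1 + 30) - 1*(-1/11)))*(-334) = (-294 + (31 + 1/11))*(-334) = (-294 + 342/11)*(-334) = -2892/11*(-334) = 965928/11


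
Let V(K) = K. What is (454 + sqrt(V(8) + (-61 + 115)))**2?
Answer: (454 + sqrt(62))**2 ≈ 2.1333e+5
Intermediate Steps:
(454 + sqrt(V(8) + (-61 + 115)))**2 = (454 + sqrt(8 + (-61 + 115)))**2 = (454 + sqrt(8 + 54))**2 = (454 + sqrt(62))**2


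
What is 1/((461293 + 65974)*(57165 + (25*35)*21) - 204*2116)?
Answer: 1/39829317516 ≈ 2.5107e-11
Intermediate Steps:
1/((461293 + 65974)*(57165 + (25*35)*21) - 204*2116) = 1/(527267*(57165 + 875*21) - 431664) = 1/(527267*(57165 + 18375) - 431664) = 1/(527267*75540 - 431664) = 1/(39829749180 - 431664) = 1/39829317516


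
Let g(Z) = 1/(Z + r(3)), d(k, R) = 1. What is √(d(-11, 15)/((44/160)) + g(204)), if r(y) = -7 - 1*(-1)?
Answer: √15862/66 ≈ 1.9082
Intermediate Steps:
r(y) = -6 (r(y) = -7 + 1 = -6)
g(Z) = 1/(-6 + Z) (g(Z) = 1/(Z - 6) = 1/(-6 + Z))
√(d(-11, 15)/((44/160)) + g(204)) = √(1/(44/160) + 1/(-6 + 204)) = √(1/(44*(1/160)) + 1/198) = √(1/(11/40) + 1/198) = √(1*(40/11) + 1/198) = √(40/11 + 1/198) = √(721/198) = √15862/66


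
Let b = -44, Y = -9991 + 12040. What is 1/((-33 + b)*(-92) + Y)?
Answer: 1/9133 ≈ 0.00010949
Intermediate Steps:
Y = 2049
1/((-33 + b)*(-92) + Y) = 1/((-33 - 44)*(-92) + 2049) = 1/(-77*(-92) + 2049) = 1/(7084 + 2049) = 1/9133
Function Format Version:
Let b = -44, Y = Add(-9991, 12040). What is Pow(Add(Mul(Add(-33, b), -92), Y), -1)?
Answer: Rational(1, 9133) ≈ 0.00010949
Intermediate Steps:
Y = 2049
Pow(Add(Mul(Add(-33, b), -92), Y), -1) = Pow(Add(Mul(Add(-33, -44), -92), 2049), -1) = Pow(Add(Mul(-77, -92), 2049), -1) = Pow(Add(7084, 2049), -1) = Pow(9133, -1) = Rational(1, 9133)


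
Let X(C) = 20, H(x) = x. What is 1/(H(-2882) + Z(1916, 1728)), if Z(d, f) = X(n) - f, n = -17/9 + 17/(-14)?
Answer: -1/4590 ≈ -0.00021786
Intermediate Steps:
n = -391/126 (n = -17*1/9 + 17*(-1/14) = -17/9 - 17/14 = -391/126 ≈ -3.1032)
Z(d, f) = 20 - f
1/(H(-2882) + Z(1916, 1728)) = 1/(-2882 + (20 - 1*1728)) = 1/(-2882 + (20 - 1728)) = 1/(-2882 - 1708) = 1/(-4590) = -1/4590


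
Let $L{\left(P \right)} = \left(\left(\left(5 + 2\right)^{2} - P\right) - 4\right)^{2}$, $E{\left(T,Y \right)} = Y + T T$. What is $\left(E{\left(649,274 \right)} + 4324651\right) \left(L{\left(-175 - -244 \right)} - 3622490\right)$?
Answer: $-17190060205164$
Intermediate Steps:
$E{\left(T,Y \right)} = Y + T^{2}$
$L{\left(P \right)} = \left(45 - P\right)^{2}$ ($L{\left(P \right)} = \left(\left(7^{2} - P\right) - 4\right)^{2} = \left(\left(49 - P\right) - 4\right)^{2} = \left(45 - P\right)^{2}$)
$\left(E{\left(649,274 \right)} + 4324651\right) \left(L{\left(-175 - -244 \right)} - 3622490\right) = \left(\left(274 + 649^{2}\right) + 4324651\right) \left(\left(-45 - -69\right)^{2} - 3622490\right) = \left(\left(274 + 421201\right) + 4324651\right) \left(\left(-45 + \left(-175 + 244\right)\right)^{2} - 3622490\right) = \left(421475 + 4324651\right) \left(\left(-45 + 69\right)^{2} - 3622490\right) = 4746126 \left(24^{2} - 3622490\right) = 4746126 \left(576 - 3622490\right) = 4746126 \left(-3621914\right) = -17190060205164$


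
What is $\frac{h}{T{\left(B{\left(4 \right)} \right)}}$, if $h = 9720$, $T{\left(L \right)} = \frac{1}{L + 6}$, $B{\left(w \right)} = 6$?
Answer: $116640$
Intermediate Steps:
$T{\left(L \right)} = \frac{1}{6 + L}$
$\frac{h}{T{\left(B{\left(4 \right)} \right)}} = \frac{9720}{\frac{1}{6 + 6}} = \frac{9720}{\frac{1}{12}} = 9720 \frac{1}{\frac{1}{12}} = 9720 \cdot 12 = 116640$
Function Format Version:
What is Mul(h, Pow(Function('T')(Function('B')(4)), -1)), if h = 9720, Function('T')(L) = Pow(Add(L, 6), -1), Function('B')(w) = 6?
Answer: 116640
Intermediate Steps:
Function('T')(L) = Pow(Add(6, L), -1)
Mul(h, Pow(Function('T')(Function('B')(4)), -1)) = Mul(9720, Pow(Pow(Add(6, 6), -1), -1)) = Mul(9720, Pow(Pow(12, -1), -1)) = Mul(9720, Pow(Rational(1, 12), -1)) = Mul(9720, 12) = 116640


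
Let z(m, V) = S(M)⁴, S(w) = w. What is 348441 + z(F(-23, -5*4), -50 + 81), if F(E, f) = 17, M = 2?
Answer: 348457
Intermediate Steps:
z(m, V) = 16 (z(m, V) = 2⁴ = 16)
348441 + z(F(-23, -5*4), -50 + 81) = 348441 + 16 = 348457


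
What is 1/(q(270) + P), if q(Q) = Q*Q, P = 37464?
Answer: 1/110364 ≈ 9.0609e-6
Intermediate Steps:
q(Q) = Q²
1/(q(270) + P) = 1/(270² + 37464) = 1/(72900 + 37464) = 1/110364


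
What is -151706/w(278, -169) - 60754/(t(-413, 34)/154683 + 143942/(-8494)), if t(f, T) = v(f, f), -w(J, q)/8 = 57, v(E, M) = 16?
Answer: 9944299870492885/2538237870948 ≈ 3917.8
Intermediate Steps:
w(J, q) = -456 (w(J, q) = -8*57 = -456)
t(f, T) = 16
-151706/w(278, -169) - 60754/(t(-413, 34)/154683 + 143942/(-8494)) = -151706/(-456) - 60754/(16/154683 + 143942/(-8494)) = -151706*(-1/456) - 60754/(16*(1/154683) + 143942*(-1/8494)) = 75853/228 - 60754/(16/154683 - 71971/4247) = 75853/228 - 60754/(-11132622241/656938701) = 75853/228 - 60754*(-656938701/11132622241) = 75853/228 + 39911653840554/11132622241 = 9944299870492885/2538237870948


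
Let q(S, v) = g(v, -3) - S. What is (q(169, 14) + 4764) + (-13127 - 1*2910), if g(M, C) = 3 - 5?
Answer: -11444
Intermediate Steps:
g(M, C) = -2
q(S, v) = -2 - S
(q(169, 14) + 4764) + (-13127 - 1*2910) = ((-2 - 1*169) + 4764) + (-13127 - 1*2910) = ((-2 - 169) + 4764) + (-13127 - 2910) = (-171 + 4764) - 16037 = 4593 - 16037 = -11444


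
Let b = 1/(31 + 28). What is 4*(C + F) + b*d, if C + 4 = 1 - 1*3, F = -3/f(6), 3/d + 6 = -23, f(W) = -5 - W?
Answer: -431205/18821 ≈ -22.911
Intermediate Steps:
d = -3/29 (d = 3/(-6 - 23) = 3/(-29) = 3*(-1/29) = -3/29 ≈ -0.10345)
F = 3/11 (F = -3/(-5 - 1*6) = -3/(-5 - 6) = -3/(-11) = -3*(-1/11) = 3/11 ≈ 0.27273)
b = 1/59 ≈ 0.016949
C = -6 (C = -4 + (1 - 1*3) = -4 + (1 - 3) = -4 - 2 = -6)
4*(C + F) + b*d = 4*(-6 + 3/11) + (1/59)*(-3/29) = 4*(-63/11) - 3/1711 = -252/11 - 3/1711 = -431205/18821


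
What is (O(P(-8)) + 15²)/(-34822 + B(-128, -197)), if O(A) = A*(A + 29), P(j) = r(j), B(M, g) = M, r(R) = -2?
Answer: -57/11650 ≈ -0.0048927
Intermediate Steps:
P(j) = -2
O(A) = A*(29 + A)
(O(P(-8)) + 15²)/(-34822 + B(-128, -197)) = (-2*(29 - 2) + 15²)/(-34822 - 128) = (-2*27 + 225)/(-34950) = (-54 + 225)*(-1/34950) = 171*(-1/34950) = -57/11650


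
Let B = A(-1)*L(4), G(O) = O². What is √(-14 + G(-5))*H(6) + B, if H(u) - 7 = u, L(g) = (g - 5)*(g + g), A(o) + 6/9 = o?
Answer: 40/3 + 13*√11 ≈ 56.449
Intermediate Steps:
A(o) = -⅔ + o
L(g) = 2*g*(-5 + g) (L(g) = (-5 + g)*(2*g) = 2*g*(-5 + g))
H(u) = 7 + u
B = 40/3 (B = (-⅔ - 1)*(2*4*(-5 + 4)) = -10*4*(-1)/3 = -5/3*(-8) = 40/3 ≈ 13.333)
√(-14 + G(-5))*H(6) + B = √(-14 + (-5)²)*(7 + 6) + 40/3 = √(-14 + 25)*13 + 40/3 = √11*13 + 40/3 = 13*√11 + 40/3 = 40/3 + 13*√11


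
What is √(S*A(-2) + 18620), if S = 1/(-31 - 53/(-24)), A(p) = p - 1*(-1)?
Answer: 2*√2222678201/691 ≈ 136.46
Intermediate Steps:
A(p) = 1 + p (A(p) = p + 1 = 1 + p)
S = -24/691 (S = 1/(-31 - 53*(-1/24)) = 1/(-31 + 53/24) = 1/(-691/24) = -24/691 ≈ -0.034732)
√(S*A(-2) + 18620) = √(-24*(1 - 2)/691 + 18620) = √(-24/691*(-1) + 18620) = √(24/691 + 18620) = √(12866444/691) = 2*√2222678201/691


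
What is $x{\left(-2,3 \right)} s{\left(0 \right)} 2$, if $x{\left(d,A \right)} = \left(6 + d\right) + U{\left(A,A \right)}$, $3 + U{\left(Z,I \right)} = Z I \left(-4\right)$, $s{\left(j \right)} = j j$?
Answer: $0$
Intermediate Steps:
$s{\left(j \right)} = j^{2}$
$U{\left(Z,I \right)} = -3 - 4 I Z$ ($U{\left(Z,I \right)} = -3 + Z I \left(-4\right) = -3 + I Z \left(-4\right) = -3 - 4 I Z$)
$x{\left(d,A \right)} = 3 + d - 4 A^{2}$ ($x{\left(d,A \right)} = \left(6 + d\right) - \left(3 + 4 A A\right) = \left(6 + d\right) - \left(3 + 4 A^{2}\right) = 3 + d - 4 A^{2}$)
$x{\left(-2,3 \right)} s{\left(0 \right)} 2 = \left(3 - 2 - 4 \cdot 3^{2}\right) 0^{2} \cdot 2 = \left(3 - 2 - 36\right) 0 \cdot 2 = \left(-35\right) 0 \cdot 2 = 0 \cdot 2 = 0$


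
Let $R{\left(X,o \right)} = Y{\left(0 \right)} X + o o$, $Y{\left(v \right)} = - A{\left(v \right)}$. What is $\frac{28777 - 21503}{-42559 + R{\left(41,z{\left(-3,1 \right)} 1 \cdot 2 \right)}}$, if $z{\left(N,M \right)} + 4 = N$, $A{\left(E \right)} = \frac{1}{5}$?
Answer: $- \frac{18185}{105928} \approx -0.17167$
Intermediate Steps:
$A{\left(E \right)} = \frac{1}{5}$
$z{\left(N,M \right)} = -4 + N$
$Y{\left(v \right)} = - \frac{1}{5}$ ($Y{\left(v \right)} = \left(-1\right) \frac{1}{5} = - \frac{1}{5}$)
$R{\left(X,o \right)} = o^{2} - \frac{X}{5}$ ($R{\left(X,o \right)} = - \frac{X}{5} + o o = - \frac{X}{5} + o^{2} = o^{2} - \frac{X}{5}$)
$\frac{28777 - 21503}{-42559 + R{\left(41,z{\left(-3,1 \right)} 1 \cdot 2 \right)}} = \frac{28777 - 21503}{-42559 + \left(\left(\left(-4 - 3\right) 1 \cdot 2\right)^{2} - \frac{41}{5}\right)} = \frac{7274}{-42559 - \left(\frac{41}{5} - \left(\left(-7\right) 1 \cdot 2\right)^{2}\right)} = \frac{7274}{-42559 - \left(\frac{41}{5} - \left(\left(-7\right) 2\right)^{2}\right)} = \frac{7274}{-42559 - \left(\frac{41}{5} - \left(-14\right)^{2}\right)} = \frac{7274}{-42559 + \left(196 - \frac{41}{5}\right)} = \frac{7274}{-42559 + \frac{939}{5}} = \frac{7274}{- \frac{211856}{5}} = 7274 \left(- \frac{5}{211856}\right) = - \frac{18185}{105928}$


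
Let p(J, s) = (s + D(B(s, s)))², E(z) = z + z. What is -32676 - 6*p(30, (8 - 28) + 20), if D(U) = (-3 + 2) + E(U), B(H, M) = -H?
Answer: -32682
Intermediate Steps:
E(z) = 2*z
D(U) = -1 + 2*U (D(U) = (-3 + 2) + 2*U = -1 + 2*U)
p(J, s) = (-1 - s)² (p(J, s) = (s + (-1 + 2*(-s)))² = (s + (-1 - 2*s))² = (-1 - s)²)
-32676 - 6*p(30, (8 - 28) + 20) = -32676 - 6*(1 + ((8 - 28) + 20))² = -32676 - 6*(1 + (-20 + 20))² = -32676 - 6*(1 + 0)² = -32676 - 6*1² = -32676 - 6*1 = -32676 - 6 = -32682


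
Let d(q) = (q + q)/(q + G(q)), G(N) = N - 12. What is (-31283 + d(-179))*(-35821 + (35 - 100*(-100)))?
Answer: 149228120336/185 ≈ 8.0664e+8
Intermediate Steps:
G(N) = -12 + N
d(q) = 2*q/(-12 + 2*q) (d(q) = (q + q)/(q + (-12 + q)) = (2*q)/(-12 + 2*q) = 2*q/(-12 + 2*q))
(-31283 + d(-179))*(-35821 + (35 - 100*(-100))) = (-31283 - 179/(-6 - 179))*(-35821 + (35 - 100*(-100))) = (-31283 - 179/(-185))*(-35821 + (35 + 10000)) = (-31283 - 179*(-1/185))*(-35821 + 10035) = (-31283 + 179/185)*(-25786) = -5787176/185*(-25786) = 149228120336/185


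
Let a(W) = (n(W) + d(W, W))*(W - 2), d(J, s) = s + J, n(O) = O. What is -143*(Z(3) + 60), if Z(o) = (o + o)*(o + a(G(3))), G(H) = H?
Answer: -18876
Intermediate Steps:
d(J, s) = J + s
a(W) = 3*W*(-2 + W) (a(W) = (W + (W + W))*(W - 2) = (W + 2*W)*(-2 + W) = (3*W)*(-2 + W) = 3*W*(-2 + W))
Z(o) = 2*o*(9 + o) (Z(o) = (o + o)*(o + 3*3*(-2 + 3)) = (2*o)*(o + 3*3*1) = (2*o)*(o + 9) = (2*o)*(9 + o) = 2*o*(9 + o))
-143*(Z(3) + 60) = -143*(2*3*(9 + 3) + 60) = -143*(2*3*12 + 60) = -143*(72 + 60) = -143*132 = -18876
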